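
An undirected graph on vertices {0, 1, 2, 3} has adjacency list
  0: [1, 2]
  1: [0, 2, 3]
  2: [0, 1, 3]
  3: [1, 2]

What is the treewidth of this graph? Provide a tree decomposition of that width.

The largest bag has 3 vertices, giving width 2; this decomposition certifies tw(G) ≤ 2. For the lower bound, the 3 vertices {0, 1, 2} are pairwise adjacent, and any tree decomposition puts a clique entirely inside one bag — forcing width ≥ 2. The upper and lower bounds meet at 2, so that is the treewidth.

Treewidth 2.
One optimal decomposition is:
Bags: B1 = {1, 2, 3}  B2 = {0, 1, 2}
Tree: B1–B2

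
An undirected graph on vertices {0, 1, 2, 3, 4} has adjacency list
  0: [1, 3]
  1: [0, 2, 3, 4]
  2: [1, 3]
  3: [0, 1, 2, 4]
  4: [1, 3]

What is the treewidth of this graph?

A width-2 tree decomposition is:
Bags: B1 = {1, 2, 3}  B2 = {1, 3, 4}  B3 = {0, 1, 3}
Tree: B1–B2, B2–B3
Every bag has size at most 3, so the width is 3 − 1 = 2 and tw(G) ≤ 2. On the other hand G contains the 3-clique {0, 1, 3}. A clique must lie in a single bag of any decomposition, so no decomposition can have width below 2. The upper and lower bounds meet at 2, so that is the treewidth.

2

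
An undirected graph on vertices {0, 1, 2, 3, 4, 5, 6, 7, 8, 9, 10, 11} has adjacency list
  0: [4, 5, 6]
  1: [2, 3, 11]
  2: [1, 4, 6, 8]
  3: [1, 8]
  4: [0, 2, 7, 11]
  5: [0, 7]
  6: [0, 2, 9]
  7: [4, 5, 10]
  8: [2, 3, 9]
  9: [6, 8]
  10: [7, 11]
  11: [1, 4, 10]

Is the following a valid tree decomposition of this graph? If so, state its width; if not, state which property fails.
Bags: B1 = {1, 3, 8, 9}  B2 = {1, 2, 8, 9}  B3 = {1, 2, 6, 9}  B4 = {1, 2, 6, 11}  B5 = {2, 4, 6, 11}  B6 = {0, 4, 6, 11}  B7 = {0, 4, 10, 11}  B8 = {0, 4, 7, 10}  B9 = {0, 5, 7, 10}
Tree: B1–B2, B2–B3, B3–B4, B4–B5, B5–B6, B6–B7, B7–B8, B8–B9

Every vertex of G appears in some bag (union = {0, 1, 2, 3, 4, 5, 6, 7, 8, 9, 10, 11}); every edge is covered by a bag; and for each vertex v the set of bags containing v is connected in the bag tree. The decomposition is therefore valid. The largest bag has 4 vertices, so the width is 3.

Yes; width 3.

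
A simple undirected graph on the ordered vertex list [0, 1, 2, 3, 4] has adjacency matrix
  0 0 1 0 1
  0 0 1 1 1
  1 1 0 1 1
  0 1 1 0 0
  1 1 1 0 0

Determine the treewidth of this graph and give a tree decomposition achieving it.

The largest bag has 3 vertices, giving width 2; this decomposition certifies tw(G) ≤ 2. Conversely, {0, 2, 4} is a clique of size 3, and the vertices of any clique must share a bag in every tree decomposition; so some bag has ≥ 3 vertices and tw(G) ≥ 2. Therefore the treewidth is 2.

Treewidth 2.
One such decomposition:
Bags: B1 = {1, 2, 4}  B2 = {0, 2, 4}  B3 = {1, 2, 3}
Tree: B1–B2, B1–B3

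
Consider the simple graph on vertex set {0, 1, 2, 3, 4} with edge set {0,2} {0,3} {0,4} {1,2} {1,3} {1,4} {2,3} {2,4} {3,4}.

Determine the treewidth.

3

A width-3 tree decomposition is:
Bags: B1 = {1, 2, 3, 4}  B2 = {0, 2, 3, 4}
Tree: B1–B2
Each bag holds 4 vertices, so the decomposition has width 3, which upper-bounds the treewidth. For the lower bound, the 4 vertices {0, 2, 3, 4} are pairwise adjacent, and any tree decomposition puts a clique entirely inside one bag — forcing width ≥ 3. Combining the bounds, tw(G) = 3.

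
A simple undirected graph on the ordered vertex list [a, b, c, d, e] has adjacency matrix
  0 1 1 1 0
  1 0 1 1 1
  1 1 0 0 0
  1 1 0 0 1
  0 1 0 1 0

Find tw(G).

2

A width-2 tree decomposition is:
Bags: B1 = {a, b, c}  B2 = {a, b, d}  B3 = {b, d, e}
Tree: B1–B2, B2–B3
The largest bag has 3 vertices, giving width 2; this decomposition certifies tw(G) ≤ 2. Conversely, {b, d, e} is a clique of size 3, and the vertices of any clique must share a bag in every tree decomposition; so some bag has ≥ 3 vertices and tw(G) ≥ 2. Combining the bounds, tw(G) = 2.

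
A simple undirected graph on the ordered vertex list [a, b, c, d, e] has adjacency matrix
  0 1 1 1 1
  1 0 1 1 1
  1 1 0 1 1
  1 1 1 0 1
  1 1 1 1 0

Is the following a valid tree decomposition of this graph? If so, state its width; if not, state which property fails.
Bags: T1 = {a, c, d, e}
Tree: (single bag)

A tree decomposition must satisfy three properties: every vertex lies in some bag; for every edge, both endpoints lie together in some bag; and for every vertex, the bags containing it form a connected subtree. Here vertex b appears in no bag, so the decomposition is invalid.

No — vertex b appears in no bag.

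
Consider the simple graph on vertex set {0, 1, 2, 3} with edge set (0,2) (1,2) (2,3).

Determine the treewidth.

1

A width-1 tree decomposition is:
Bags: B1 = {1, 2}  B2 = {0, 2}  B3 = {2, 3}
Tree: B1–B2, B1–B3
Each bag holds 2 vertices, so the decomposition has width 1, which upper-bounds the treewidth. Any graph with an edge has treewidth ≥ 1, and G has the edge 1–2. Therefore the treewidth is 1.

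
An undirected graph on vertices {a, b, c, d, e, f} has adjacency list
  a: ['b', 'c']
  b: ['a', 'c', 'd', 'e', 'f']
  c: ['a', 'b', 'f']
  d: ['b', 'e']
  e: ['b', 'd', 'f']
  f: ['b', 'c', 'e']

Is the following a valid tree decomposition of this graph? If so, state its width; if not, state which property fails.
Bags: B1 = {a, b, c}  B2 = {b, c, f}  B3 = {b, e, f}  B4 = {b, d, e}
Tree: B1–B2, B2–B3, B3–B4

Vertex coverage: the bags together contain {a, b, c, d, e, f}, the full vertex set. Edge coverage: each edge of G has both endpoints in at least one bag. Running intersection: for every vertex, the bags containing it form a connected subtree. All three properties hold, so this is a valid tree decomposition of width max|bag| − 1 = 2, and hence tw(G) ≤ 2.

Yes; width 2.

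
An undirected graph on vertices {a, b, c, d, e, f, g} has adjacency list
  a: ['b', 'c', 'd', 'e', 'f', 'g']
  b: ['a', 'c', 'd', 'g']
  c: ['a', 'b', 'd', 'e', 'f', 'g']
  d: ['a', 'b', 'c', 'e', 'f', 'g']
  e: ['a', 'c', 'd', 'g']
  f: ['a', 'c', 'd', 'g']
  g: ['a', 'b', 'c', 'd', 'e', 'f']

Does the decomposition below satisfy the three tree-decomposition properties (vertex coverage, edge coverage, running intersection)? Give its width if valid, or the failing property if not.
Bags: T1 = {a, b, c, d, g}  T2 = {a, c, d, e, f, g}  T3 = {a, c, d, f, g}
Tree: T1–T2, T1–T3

No — bags containing vertex f are not connected in the tree.

A tree decomposition must satisfy three properties: every vertex lies in some bag; for every edge, both endpoints lie together in some bag; and for every vertex, the bags containing it form a connected subtree. Here bags containing vertex f are not connected in the tree, so the decomposition is invalid.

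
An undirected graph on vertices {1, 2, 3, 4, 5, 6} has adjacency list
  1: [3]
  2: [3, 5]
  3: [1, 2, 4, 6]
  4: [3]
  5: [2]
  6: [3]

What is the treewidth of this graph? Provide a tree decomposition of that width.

Each bag holds 2 vertices, so the decomposition has width 1, which upper-bounds the treewidth. G has an edge, so its treewidth is at least 1. Hence tw(G) = 1 exactly.

Treewidth 1.
One optimal decomposition is:
Bags: B1 = {1, 3}  B2 = {2, 3}  B3 = {3, 6}  B4 = {3, 4}  B5 = {2, 5}
Tree: B1–B2, B1–B3, B3–B4, B2–B5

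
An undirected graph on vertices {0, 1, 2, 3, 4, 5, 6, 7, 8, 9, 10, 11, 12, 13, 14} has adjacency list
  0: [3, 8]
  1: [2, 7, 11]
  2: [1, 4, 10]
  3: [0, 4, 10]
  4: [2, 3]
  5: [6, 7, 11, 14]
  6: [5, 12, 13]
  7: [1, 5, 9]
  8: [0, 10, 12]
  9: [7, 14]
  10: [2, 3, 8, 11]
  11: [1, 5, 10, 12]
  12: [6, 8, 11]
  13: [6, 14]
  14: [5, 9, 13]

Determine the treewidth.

A width-3 tree decomposition is:
Bags: B1 = {6, 9, 13, 14}  B2 = {5, 6, 9, 14}  B3 = {5, 6, 7, 9}  B4 = {5, 6, 7, 12}  B5 = {5, 7, 11, 12}  B6 = {1, 7, 11, 12}  B7 = {1, 8, 11, 12}  B8 = {1, 8, 10, 11}  B9 = {1, 2, 8, 10}  B10 = {0, 2, 8, 10}  B11 = {0, 2, 3, 10}  B12 = {0, 2, 3, 4}
Tree: B1–B2, B2–B3, B3–B4, B4–B5, B5–B6, B6–B7, B7–B8, B8–B9, B9–B10, B10–B11, B11–B12
Each bag holds 4 vertices, so the decomposition has width 3, which upper-bounds the treewidth. For the lower bound: the 4 vertex sets {9,13,14}, {6}, {5}, {1,7,11,12} are disjoint, each induces a connected subgraph, and every pair is joined by at least one edge of G. Contracting each set to a single vertex therefore yields K_{4} as a minor, and since treewidth is minor-monotone, tw(G) ≥ tw(K_{4}) = 3. Combining the bounds, tw(G) = 3.

3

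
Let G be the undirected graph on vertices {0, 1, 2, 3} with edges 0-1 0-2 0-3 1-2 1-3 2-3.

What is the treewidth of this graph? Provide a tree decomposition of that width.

Treewidth 3.
Bags: B1 = {0, 1, 2, 3}
Tree: (single bag)

A single bag containing all 4 vertices is trivially a valid decomposition of width 3. Conversely, {0, 1, 2, 3} is a clique of size 4, and the vertices of any clique must share a bag in every tree decomposition; so some bag has ≥ 4 vertices and tw(G) ≥ 3. The upper and lower bounds meet at 3, so that is the treewidth.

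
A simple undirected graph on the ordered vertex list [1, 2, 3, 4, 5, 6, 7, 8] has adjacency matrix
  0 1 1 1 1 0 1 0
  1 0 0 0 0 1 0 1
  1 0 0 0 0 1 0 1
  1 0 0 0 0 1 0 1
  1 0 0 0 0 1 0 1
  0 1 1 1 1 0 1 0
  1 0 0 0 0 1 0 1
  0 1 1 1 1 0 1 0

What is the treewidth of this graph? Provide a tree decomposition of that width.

Treewidth 3.
One optimal decomposition is:
Bags: B1 = {1, 5, 6, 8}  B2 = {1, 2, 6, 8}  B3 = {1, 4, 6, 8}  B4 = {1, 6, 7, 8}  B5 = {1, 3, 6, 8}
Tree: B1–B2, B2–B3, B3–B4, B4–B5

Each bag holds 4 vertices, so the decomposition has width 3, which upper-bounds the treewidth. For the lower bound: the 4 vertex sets {1,5}, {2,6}, {8}, {4} are disjoint, each induces a connected subgraph, and every pair is joined by at least one edge of G. Contracting each set to a single vertex therefore yields K_{4} as a minor, and since treewidth is minor-monotone, tw(G) ≥ tw(K_{4}) = 3. Combining the bounds, tw(G) = 3.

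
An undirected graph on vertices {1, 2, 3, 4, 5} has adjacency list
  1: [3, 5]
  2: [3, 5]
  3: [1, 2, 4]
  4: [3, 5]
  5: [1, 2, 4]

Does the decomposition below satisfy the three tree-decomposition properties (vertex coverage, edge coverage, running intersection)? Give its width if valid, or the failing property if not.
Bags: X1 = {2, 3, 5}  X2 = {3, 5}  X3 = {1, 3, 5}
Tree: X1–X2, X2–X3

A tree decomposition must satisfy three properties: every vertex lies in some bag; for every edge, both endpoints lie together in some bag; and for every vertex, the bags containing it form a connected subtree. Here vertex 4 appears in no bag, so the decomposition is invalid.

No — vertex 4 appears in no bag.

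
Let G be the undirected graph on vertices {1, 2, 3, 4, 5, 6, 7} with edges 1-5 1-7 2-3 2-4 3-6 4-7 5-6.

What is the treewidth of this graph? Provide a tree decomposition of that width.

The largest bag has 3 vertices, giving width 2; this decomposition certifies tw(G) ≤ 2. For the lower bound, G contains the cycle 2–3–6–5–1–7–4–2, so G is not a forest; only forests have treewidth ≤ 1, hence tw(G) ≥ 2. The upper and lower bounds meet at 2, so that is the treewidth.

Treewidth 2.
One such decomposition:
Bags: B1 = {2, 3, 6}  B2 = {2, 5, 6}  B3 = {1, 2, 5}  B4 = {1, 2, 7}  B5 = {2, 4, 7}
Tree: B1–B2, B2–B3, B3–B4, B4–B5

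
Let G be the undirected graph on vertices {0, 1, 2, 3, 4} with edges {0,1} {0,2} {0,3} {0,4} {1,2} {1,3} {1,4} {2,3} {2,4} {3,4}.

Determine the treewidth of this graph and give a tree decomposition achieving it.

With just one bag of size 5, the width is 5 − 1 = 4, so tw(G) ≤ 4. Conversely, {0, 1, 2, 3, 4} is a clique of size 5, and the vertices of any clique must share a bag in every tree decomposition; so some bag has ≥ 5 vertices and tw(G) ≥ 4. The upper and lower bounds meet at 4, so that is the treewidth.

Treewidth 4.
One optimal decomposition is:
Bags: B1 = {0, 1, 2, 3, 4}
Tree: (single bag)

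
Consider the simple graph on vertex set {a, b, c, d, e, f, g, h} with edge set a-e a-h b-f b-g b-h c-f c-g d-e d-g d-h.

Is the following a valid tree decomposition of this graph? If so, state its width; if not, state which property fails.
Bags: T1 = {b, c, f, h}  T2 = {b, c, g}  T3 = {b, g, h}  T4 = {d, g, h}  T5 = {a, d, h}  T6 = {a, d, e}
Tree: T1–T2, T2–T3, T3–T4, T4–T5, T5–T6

A tree decomposition must satisfy three properties: every vertex lies in some bag; for every edge, both endpoints lie together in some bag; and for every vertex, the bags containing it form a connected subtree. Here bags containing vertex h are not connected in the tree, so the decomposition is invalid.

No — bags containing vertex h are not connected in the tree.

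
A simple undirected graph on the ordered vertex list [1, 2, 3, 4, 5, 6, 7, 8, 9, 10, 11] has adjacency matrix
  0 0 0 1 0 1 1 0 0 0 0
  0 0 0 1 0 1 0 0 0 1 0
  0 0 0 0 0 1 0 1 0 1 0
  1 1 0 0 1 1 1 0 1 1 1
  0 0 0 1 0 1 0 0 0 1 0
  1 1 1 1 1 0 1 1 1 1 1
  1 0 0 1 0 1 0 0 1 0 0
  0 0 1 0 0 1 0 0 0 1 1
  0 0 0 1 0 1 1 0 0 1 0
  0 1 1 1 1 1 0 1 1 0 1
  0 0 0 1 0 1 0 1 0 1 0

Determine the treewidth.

3

A width-3 tree decomposition is:
Bags: B1 = {6, 8, 10, 11}  B2 = {4, 6, 10, 11}  B3 = {3, 6, 8, 10}  B4 = {4, 5, 6, 10}  B5 = {4, 6, 9, 10}  B6 = {4, 6, 7, 9}  B7 = {2, 4, 6, 10}  B8 = {1, 4, 6, 7}
Tree: B1–B2, B1–B3, B2–B4, B2–B5, B5–B6, B5–B7, B6–B8
The largest bag has 4 vertices, giving width 3; this decomposition certifies tw(G) ≤ 3. For the lower bound, the 4 vertices {6, 8, 10, 11} are pairwise adjacent, and any tree decomposition puts a clique entirely inside one bag — forcing width ≥ 3. Combining the bounds, tw(G) = 3.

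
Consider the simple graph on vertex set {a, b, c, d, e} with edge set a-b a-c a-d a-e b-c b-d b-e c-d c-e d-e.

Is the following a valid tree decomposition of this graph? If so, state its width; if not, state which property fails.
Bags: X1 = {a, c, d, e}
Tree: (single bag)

No — vertex b appears in no bag.

A tree decomposition must satisfy three properties: every vertex lies in some bag; for every edge, both endpoints lie together in some bag; and for every vertex, the bags containing it form a connected subtree. Here vertex b appears in no bag, so the decomposition is invalid.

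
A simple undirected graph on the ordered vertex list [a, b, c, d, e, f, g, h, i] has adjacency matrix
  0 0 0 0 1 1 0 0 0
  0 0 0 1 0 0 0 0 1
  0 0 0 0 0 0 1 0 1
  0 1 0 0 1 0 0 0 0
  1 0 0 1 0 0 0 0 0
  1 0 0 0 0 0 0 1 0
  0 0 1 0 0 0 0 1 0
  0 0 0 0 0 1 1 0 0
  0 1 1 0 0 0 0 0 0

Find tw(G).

A width-2 tree decomposition is:
Bags: B1 = {b, d, e}  B2 = {a, b, e}  B3 = {a, b, f}  B4 = {b, f, h}  B5 = {b, g, h}  B6 = {b, c, g}  B7 = {b, c, i}
Tree: B1–B2, B2–B3, B3–B4, B4–B5, B5–B6, B6–B7
Every bag has size at most 3, so the width is 3 − 1 = 2 and tw(G) ≤ 2. For the lower bound, G contains the cycle b–d–e–a–f–h–g–c–i–b, so G is not a forest; only forests have treewidth ≤ 1, hence tw(G) ≥ 2. The upper and lower bounds meet at 2, so that is the treewidth.

2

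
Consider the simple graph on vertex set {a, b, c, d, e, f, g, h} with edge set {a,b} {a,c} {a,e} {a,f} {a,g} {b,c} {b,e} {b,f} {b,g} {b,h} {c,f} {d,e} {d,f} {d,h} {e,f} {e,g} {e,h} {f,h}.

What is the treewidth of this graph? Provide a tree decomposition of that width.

Treewidth 3.
One such decomposition:
Bags: B1 = {b, e, f, h}  B2 = {a, b, e, f}  B3 = {d, e, f, h}  B4 = {a, b, e, g}  B5 = {a, b, c, f}
Tree: B1–B2, B1–B3, B2–B4, B2–B5

Each bag holds 4 vertices, so the decomposition has width 3, which upper-bounds the treewidth. For the lower bound, the 4 vertices {a, b, e, g} are pairwise adjacent, and any tree decomposition puts a clique entirely inside one bag — forcing width ≥ 3. Therefore the treewidth is 3.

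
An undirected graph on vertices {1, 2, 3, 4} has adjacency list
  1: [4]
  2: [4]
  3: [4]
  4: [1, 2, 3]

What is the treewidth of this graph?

A width-1 tree decomposition is:
Bags: B1 = {2, 4}  B2 = {3, 4}  B3 = {1, 4}
Tree: B1–B2, B2–B3
The largest bag has 2 vertices, giving width 1; this decomposition certifies tw(G) ≤ 1. G has an edge, so its treewidth is at least 1. Therefore the treewidth is 1.

1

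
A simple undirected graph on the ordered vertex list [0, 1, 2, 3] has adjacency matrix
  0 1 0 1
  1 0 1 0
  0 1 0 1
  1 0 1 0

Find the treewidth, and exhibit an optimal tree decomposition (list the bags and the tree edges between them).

Each bag holds 3 vertices, so the decomposition has width 2, which upper-bounds the treewidth. For the lower bound, G contains the cycle 2–3–0–1–2, so G is not a forest; only forests have treewidth ≤ 1, hence tw(G) ≥ 2. The upper and lower bounds meet at 2, so that is the treewidth.

Treewidth 2.
One optimal decomposition is:
Bags: B1 = {0, 2, 3}  B2 = {0, 1, 2}
Tree: B1–B2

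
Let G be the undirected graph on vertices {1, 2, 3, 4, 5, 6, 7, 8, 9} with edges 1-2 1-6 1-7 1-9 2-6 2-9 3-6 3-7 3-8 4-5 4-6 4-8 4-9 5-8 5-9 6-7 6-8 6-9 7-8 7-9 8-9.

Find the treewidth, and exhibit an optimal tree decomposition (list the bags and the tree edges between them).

Treewidth 3.
One such decomposition:
Bags: B1 = {4, 6, 8, 9}  B2 = {6, 7, 8, 9}  B3 = {4, 5, 8, 9}  B4 = {1, 6, 7, 9}  B5 = {1, 2, 6, 9}  B6 = {3, 6, 7, 8}
Tree: B1–B2, B1–B3, B2–B4, B4–B5, B2–B6

Each bag holds 4 vertices, so the decomposition has width 3, which upper-bounds the treewidth. For the lower bound, the 4 vertices {4, 5, 8, 9} are pairwise adjacent, and any tree decomposition puts a clique entirely inside one bag — forcing width ≥ 3. Combining the bounds, tw(G) = 3.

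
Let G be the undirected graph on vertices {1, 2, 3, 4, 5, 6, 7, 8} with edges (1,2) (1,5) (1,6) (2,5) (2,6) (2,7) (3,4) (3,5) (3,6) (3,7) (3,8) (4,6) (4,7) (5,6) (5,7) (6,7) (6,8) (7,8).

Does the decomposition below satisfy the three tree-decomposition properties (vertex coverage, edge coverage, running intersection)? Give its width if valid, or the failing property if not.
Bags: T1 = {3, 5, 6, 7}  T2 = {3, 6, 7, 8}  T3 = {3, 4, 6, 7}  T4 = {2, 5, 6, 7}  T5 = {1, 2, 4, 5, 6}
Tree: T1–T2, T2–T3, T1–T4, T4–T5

A tree decomposition must satisfy three properties: every vertex lies in some bag; for every edge, both endpoints lie together in some bag; and for every vertex, the bags containing it form a connected subtree. Here bags containing vertex 4 are not connected in the tree, so the decomposition is invalid.

No — bags containing vertex 4 are not connected in the tree.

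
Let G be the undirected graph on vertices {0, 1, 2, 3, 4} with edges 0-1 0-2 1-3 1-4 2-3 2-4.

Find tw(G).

2

A width-2 tree decomposition is:
Bags: B1 = {1, 2, 4}  B2 = {0, 1, 2}  B3 = {1, 2, 3}
Tree: B1–B2, B2–B3
The largest bag has 3 vertices, giving width 2; this decomposition certifies tw(G) ≤ 2. For the lower bound, G contains the cycle 4–2–0–1–4, so G is not a forest; only forests have treewidth ≤ 1, hence tw(G) ≥ 2. Hence tw(G) = 2 exactly.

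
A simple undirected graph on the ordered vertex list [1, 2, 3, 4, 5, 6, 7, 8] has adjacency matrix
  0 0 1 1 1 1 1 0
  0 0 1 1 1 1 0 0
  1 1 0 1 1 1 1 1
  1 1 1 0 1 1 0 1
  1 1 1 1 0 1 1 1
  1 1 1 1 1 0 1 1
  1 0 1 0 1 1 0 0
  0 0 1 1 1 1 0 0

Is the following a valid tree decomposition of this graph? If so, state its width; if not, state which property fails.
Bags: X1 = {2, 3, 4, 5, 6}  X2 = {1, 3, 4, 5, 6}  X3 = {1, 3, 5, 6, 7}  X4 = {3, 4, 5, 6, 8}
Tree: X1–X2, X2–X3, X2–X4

Yes; width 4.

Every vertex of G appears in some bag (union = {1, 2, 3, 4, 5, 6, 7, 8}); every edge is covered by a bag; and for each vertex v the set of bags containing v is connected in the bag tree. The decomposition is therefore valid. The largest bag has 5 vertices, so the width is 4.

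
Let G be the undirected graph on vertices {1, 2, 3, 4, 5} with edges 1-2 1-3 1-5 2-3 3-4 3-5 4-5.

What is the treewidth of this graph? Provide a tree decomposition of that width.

Every bag has size at most 3, so the width is 3 − 1 = 2 and tw(G) ≤ 2. On the other hand G contains the 3-clique {1, 2, 3}. A clique must lie in a single bag of any decomposition, so no decomposition can have width below 2. Hence tw(G) = 2 exactly.

Treewidth 2.
One optimal decomposition is:
Bags: B1 = {1, 3, 5}  B2 = {1, 2, 3}  B3 = {3, 4, 5}
Tree: B1–B2, B1–B3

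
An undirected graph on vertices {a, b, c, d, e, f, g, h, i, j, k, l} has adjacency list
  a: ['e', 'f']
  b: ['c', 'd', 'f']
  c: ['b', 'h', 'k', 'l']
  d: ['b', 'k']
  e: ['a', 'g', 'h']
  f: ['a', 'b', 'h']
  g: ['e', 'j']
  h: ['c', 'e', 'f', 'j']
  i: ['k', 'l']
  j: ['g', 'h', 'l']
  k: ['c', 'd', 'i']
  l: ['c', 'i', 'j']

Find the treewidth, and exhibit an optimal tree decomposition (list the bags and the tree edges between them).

Each bag holds 4 vertices, so the decomposition has width 3, which upper-bounds the treewidth. For the lower bound: the 4 vertex sets {a,e,g}, {j}, {h}, {b,c,f,l} are disjoint, each induces a connected subgraph, and every pair is joined by at least one edge of G. Contracting each set to a single vertex therefore yields K_{4} as a minor, and since treewidth is minor-monotone, tw(G) ≥ tw(K_{4}) = 3. Hence tw(G) = 3 exactly.

Treewidth 3.
One optimal decomposition is:
Bags: B1 = {a, e, g, j}  B2 = {a, e, h, j}  B3 = {a, f, h, j}  B4 = {f, h, j, l}  B5 = {c, f, h, l}  B6 = {b, c, f, l}  B7 = {b, c, i, l}  B8 = {b, c, i, k}  B9 = {b, d, i, k}
Tree: B1–B2, B2–B3, B3–B4, B4–B5, B5–B6, B6–B7, B7–B8, B8–B9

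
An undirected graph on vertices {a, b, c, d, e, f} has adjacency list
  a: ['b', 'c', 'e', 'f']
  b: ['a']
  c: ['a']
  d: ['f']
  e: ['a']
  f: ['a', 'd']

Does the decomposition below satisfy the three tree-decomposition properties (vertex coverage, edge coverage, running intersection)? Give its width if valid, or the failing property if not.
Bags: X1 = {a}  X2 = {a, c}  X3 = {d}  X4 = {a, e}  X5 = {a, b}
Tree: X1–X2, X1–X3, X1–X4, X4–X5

A tree decomposition must satisfy three properties: every vertex lies in some bag; for every edge, both endpoints lie together in some bag; and for every vertex, the bags containing it form a connected subtree. Here vertex f appears in no bag, so the decomposition is invalid.

No — vertex f appears in no bag.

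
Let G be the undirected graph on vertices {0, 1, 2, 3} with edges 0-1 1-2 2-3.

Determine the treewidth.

A width-1 tree decomposition is:
Bags: B1 = {0, 1}  B2 = {1, 2}  B3 = {2, 3}
Tree: B1–B2, B2–B3
The largest bag has 2 vertices, giving width 1; this decomposition certifies tw(G) ≤ 1. Any graph with an edge has treewidth ≥ 1, and G has the edge 0–1. Therefore the treewidth is 1.

1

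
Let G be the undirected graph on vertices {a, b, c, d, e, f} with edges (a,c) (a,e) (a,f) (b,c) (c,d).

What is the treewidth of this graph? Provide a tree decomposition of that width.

Treewidth 1.
One optimal decomposition is:
Bags: B1 = {a, e}  B2 = {a, c}  B3 = {b, c}  B4 = {c, d}  B5 = {a, f}
Tree: B1–B2, B2–B3, B2–B4, B2–B5

The largest bag has 2 vertices, giving width 1; this decomposition certifies tw(G) ≤ 1. G has an edge, so its treewidth is at least 1. Hence tw(G) = 1 exactly.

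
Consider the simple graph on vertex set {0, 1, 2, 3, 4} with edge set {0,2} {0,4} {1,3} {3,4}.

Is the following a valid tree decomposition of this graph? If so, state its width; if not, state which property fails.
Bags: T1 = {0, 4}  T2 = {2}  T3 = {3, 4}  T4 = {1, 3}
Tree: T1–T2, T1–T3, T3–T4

A tree decomposition must satisfy three properties: every vertex lies in some bag; for every edge, both endpoints lie together in some bag; and for every vertex, the bags containing it form a connected subtree. Here edge (0,2) lies in no bag, so the decomposition is invalid.

No — edge (0,2) lies in no bag.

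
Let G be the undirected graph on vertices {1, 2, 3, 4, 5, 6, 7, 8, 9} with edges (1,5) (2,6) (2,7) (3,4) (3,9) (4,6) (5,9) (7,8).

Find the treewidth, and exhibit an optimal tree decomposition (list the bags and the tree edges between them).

Treewidth 1.
One such decomposition:
Bags: B1 = {1, 5}  B2 = {5, 9}  B3 = {3, 9}  B4 = {3, 4}  B5 = {4, 6}  B6 = {2, 6}  B7 = {2, 7}  B8 = {7, 8}
Tree: B1–B2, B2–B3, B3–B4, B4–B5, B5–B6, B6–B7, B7–B8

Each bag holds 2 vertices, so the decomposition has width 1, which upper-bounds the treewidth. Any graph with an edge has treewidth ≥ 1, and G has the edge 1–5. Therefore the treewidth is 1.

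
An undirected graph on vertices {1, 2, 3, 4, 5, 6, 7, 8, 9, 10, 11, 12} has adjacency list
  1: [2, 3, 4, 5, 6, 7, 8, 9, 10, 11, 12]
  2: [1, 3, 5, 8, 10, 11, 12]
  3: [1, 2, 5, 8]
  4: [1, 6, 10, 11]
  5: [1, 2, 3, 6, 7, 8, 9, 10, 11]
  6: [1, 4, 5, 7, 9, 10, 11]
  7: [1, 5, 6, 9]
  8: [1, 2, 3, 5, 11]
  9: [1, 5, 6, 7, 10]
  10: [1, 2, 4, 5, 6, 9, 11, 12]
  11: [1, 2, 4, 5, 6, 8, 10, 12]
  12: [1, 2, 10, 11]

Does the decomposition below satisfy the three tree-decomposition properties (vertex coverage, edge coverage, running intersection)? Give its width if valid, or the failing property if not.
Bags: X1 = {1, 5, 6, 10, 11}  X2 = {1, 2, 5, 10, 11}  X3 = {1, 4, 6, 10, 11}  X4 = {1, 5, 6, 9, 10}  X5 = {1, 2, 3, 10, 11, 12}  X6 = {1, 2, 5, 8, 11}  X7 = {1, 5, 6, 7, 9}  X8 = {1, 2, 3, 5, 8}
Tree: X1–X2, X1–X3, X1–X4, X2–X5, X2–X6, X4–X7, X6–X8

A tree decomposition must satisfy three properties: every vertex lies in some bag; for every edge, both endpoints lie together in some bag; and for every vertex, the bags containing it form a connected subtree. Here bags containing vertex 3 are not connected in the tree, so the decomposition is invalid.

No — bags containing vertex 3 are not connected in the tree.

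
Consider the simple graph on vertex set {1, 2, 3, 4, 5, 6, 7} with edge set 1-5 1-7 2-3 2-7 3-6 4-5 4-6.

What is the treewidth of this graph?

2

A width-2 tree decomposition is:
Bags: B1 = {4, 5, 6}  B2 = {3, 5, 6}  B3 = {2, 3, 5}  B4 = {2, 5, 7}  B5 = {1, 5, 7}
Tree: B1–B2, B2–B3, B3–B4, B4–B5
The largest bag has 3 vertices, giving width 2; this decomposition certifies tw(G) ≤ 2. Since 5–4–6–3–2–7–1–5 is a cycle in G, G is not acyclic. Forests are exactly the graphs of treewidth ≤ 1, so tw(G) ≥ 2. Therefore the treewidth is 2.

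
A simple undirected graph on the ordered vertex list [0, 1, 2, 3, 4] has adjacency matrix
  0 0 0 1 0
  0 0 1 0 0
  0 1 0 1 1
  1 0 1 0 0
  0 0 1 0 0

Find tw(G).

A width-1 tree decomposition is:
Bags: B1 = {2, 3}  B2 = {0, 3}  B3 = {1, 2}  B4 = {2, 4}
Tree: B1–B2, B1–B3, B1–B4
The largest bag has 2 vertices, giving width 1; this decomposition certifies tw(G) ≤ 1. Since G has at least one edge (e.g. 2–3), it is not an edgeless graph, so tw(G) ≥ 1. Therefore the treewidth is 1.

1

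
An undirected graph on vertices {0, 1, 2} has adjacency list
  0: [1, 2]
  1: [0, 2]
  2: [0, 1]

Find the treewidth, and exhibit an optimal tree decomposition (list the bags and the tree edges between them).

Treewidth 2.
One optimal decomposition is:
Bags: B1 = {0, 1, 2}
Tree: (single bag)

With just one bag of size 3, the width is 3 − 1 = 2, so tw(G) ≤ 2. Conversely, {0, 1, 2} is a clique of size 3, and the vertices of any clique must share a bag in every tree decomposition; so some bag has ≥ 3 vertices and tw(G) ≥ 2. The upper and lower bounds meet at 2, so that is the treewidth.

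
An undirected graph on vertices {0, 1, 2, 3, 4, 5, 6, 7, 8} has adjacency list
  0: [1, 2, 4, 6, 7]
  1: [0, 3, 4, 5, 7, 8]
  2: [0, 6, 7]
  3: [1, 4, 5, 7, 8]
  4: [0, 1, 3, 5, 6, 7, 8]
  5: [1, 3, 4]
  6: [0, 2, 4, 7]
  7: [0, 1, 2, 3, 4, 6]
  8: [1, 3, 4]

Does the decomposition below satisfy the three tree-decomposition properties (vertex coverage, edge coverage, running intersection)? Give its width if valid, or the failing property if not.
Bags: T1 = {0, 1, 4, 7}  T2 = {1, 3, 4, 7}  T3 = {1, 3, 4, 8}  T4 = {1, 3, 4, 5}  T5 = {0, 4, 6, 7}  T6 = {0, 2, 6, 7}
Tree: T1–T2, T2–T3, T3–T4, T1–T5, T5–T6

Every vertex of G appears in some bag (union = {0, 1, 2, 3, 4, 5, 6, 7, 8}); every edge is covered by a bag; and for each vertex v the set of bags containing v is connected in the bag tree. The decomposition is therefore valid. The largest bag has 4 vertices, so the width is 3.

Yes; width 3.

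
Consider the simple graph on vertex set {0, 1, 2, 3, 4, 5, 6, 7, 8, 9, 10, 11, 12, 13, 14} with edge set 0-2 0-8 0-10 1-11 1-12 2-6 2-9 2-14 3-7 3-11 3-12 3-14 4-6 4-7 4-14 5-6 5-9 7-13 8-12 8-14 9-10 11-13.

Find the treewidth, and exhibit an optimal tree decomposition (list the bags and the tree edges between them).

Every bag has size at most 4, so the width is 4 − 1 = 3 and tw(G) ≤ 3. For the lower bound: the 4 vertex sets {1,11,13}, {12}, {3}, {4,7,8,14} are disjoint, each induces a connected subgraph, and every pair is joined by at least one edge of G. Contracting each set to a single vertex therefore yields K_{4} as a minor, and since treewidth is minor-monotone, tw(G) ≥ tw(K_{4}) = 3. The upper and lower bounds meet at 3, so that is the treewidth.

Treewidth 3.
One optimal decomposition is:
Bags: B1 = {1, 11, 12, 13}  B2 = {3, 11, 12, 13}  B3 = {3, 7, 12, 13}  B4 = {3, 7, 8, 12}  B5 = {3, 7, 8, 14}  B6 = {4, 7, 8, 14}  B7 = {0, 4, 8, 14}  B8 = {0, 2, 4, 14}  B9 = {0, 2, 4, 6}  B10 = {0, 2, 6, 10}  B11 = {2, 6, 9, 10}  B12 = {5, 6, 9, 10}
Tree: B1–B2, B2–B3, B3–B4, B4–B5, B5–B6, B6–B7, B7–B8, B8–B9, B9–B10, B10–B11, B11–B12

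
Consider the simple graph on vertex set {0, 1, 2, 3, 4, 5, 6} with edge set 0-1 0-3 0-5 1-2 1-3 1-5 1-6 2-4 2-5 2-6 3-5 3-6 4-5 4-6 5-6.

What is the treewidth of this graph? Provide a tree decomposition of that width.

Treewidth 3.
Bags: B1 = {1, 3, 5, 6}  B2 = {1, 2, 5, 6}  B3 = {2, 4, 5, 6}  B4 = {0, 1, 3, 5}
Tree: B1–B2, B2–B3, B1–B4

Every bag has size at most 4, so the width is 4 − 1 = 3 and tw(G) ≤ 3. On the other hand G contains the 4-clique {1, 2, 5, 6}. A clique must lie in a single bag of any decomposition, so no decomposition can have width below 3. Hence tw(G) = 3 exactly.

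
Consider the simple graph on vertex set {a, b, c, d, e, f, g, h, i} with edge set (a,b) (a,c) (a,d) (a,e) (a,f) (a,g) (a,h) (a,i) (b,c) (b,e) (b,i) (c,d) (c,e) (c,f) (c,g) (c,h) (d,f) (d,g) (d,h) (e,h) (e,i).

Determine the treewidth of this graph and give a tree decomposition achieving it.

Every bag has size at most 4, so the width is 4 − 1 = 3 and tw(G) ≤ 3. For the lower bound, the 4 vertices {a, c, d, g} are pairwise adjacent, and any tree decomposition puts a clique entirely inside one bag — forcing width ≥ 3. Combining the bounds, tw(G) = 3.

Treewidth 3.
One optimal decomposition is:
Bags: B1 = {a, c, d, h}  B2 = {a, c, e, h}  B3 = {a, b, c, e}  B4 = {a, c, d, f}  B5 = {a, c, d, g}  B6 = {a, b, e, i}
Tree: B1–B2, B2–B3, B1–B4, B4–B5, B3–B6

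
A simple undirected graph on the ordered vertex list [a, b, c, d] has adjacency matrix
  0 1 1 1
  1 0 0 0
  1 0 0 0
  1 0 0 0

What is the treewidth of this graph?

1

A width-1 tree decomposition is:
Bags: B1 = {a, b}  B2 = {a, d}  B3 = {a, c}
Tree: B1–B2, B2–B3
Each bag holds 2 vertices, so the decomposition has width 1, which upper-bounds the treewidth. Since G has at least one edge (e.g. a–b), it is not an edgeless graph, so tw(G) ≥ 1. The upper and lower bounds meet at 1, so that is the treewidth.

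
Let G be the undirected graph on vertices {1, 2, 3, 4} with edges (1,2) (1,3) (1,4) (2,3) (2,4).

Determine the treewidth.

2

A width-2 tree decomposition is:
Bags: B1 = {1, 2, 4}  B2 = {1, 2, 3}
Tree: B1–B2
Every bag has size at most 3, so the width is 3 − 1 = 2 and tw(G) ≤ 2. On the other hand G contains the 3-clique {1, 2, 3}. A clique must lie in a single bag of any decomposition, so no decomposition can have width below 2. Combining the bounds, tw(G) = 2.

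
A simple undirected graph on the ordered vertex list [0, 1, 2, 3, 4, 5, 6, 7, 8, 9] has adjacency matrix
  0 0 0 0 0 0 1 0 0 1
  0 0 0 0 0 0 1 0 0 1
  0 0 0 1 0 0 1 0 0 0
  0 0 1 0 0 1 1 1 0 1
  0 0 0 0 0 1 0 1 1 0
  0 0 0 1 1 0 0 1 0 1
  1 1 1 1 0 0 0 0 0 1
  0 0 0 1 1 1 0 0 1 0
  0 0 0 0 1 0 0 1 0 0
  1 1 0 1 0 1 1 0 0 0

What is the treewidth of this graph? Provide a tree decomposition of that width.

Treewidth 2.
One optimal decomposition is:
Bags: B1 = {3, 5, 7}  B2 = {3, 5, 9}  B3 = {3, 6, 9}  B4 = {1, 6, 9}  B5 = {4, 5, 7}  B6 = {0, 6, 9}  B7 = {2, 3, 6}  B8 = {4, 7, 8}
Tree: B1–B2, B2–B3, B3–B4, B1–B5, B4–B6, B3–B7, B5–B8

The largest bag has 3 vertices, giving width 2; this decomposition certifies tw(G) ≤ 2. Conversely, {0, 6, 9} is a clique of size 3, and the vertices of any clique must share a bag in every tree decomposition; so some bag has ≥ 3 vertices and tw(G) ≥ 2. The upper and lower bounds meet at 2, so that is the treewidth.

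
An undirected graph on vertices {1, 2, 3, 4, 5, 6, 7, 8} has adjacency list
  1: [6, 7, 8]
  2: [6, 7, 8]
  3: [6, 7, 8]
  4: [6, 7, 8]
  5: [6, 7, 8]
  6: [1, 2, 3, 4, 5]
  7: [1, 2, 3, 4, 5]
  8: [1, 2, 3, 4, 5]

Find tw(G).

A width-3 tree decomposition is:
Bags: B1 = {1, 6, 7, 8}  B2 = {4, 6, 7, 8}  B3 = {3, 6, 7, 8}  B4 = {5, 6, 7, 8}  B5 = {2, 6, 7, 8}
Tree: B1–B2, B2–B3, B3–B4, B4–B5
Each bag holds 4 vertices, so the decomposition has width 3, which upper-bounds the treewidth. For the lower bound: the 4 vertex sets {1,7}, {4,6}, {8}, {3} are disjoint, each induces a connected subgraph, and every pair is joined by at least one edge of G. Contracting each set to a single vertex therefore yields K_{4} as a minor, and since treewidth is minor-monotone, tw(G) ≥ tw(K_{4}) = 3. Combining the bounds, tw(G) = 3.

3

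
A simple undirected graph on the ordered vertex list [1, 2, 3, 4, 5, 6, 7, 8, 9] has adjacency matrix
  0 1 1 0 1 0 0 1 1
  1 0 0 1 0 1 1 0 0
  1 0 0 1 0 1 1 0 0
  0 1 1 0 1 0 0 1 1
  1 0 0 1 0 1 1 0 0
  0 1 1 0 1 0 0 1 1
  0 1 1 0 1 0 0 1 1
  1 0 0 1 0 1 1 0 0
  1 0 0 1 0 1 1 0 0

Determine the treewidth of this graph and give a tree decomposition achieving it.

Each bag holds 5 vertices, so the decomposition has width 4, which upper-bounds the treewidth. For the lower bound: the 5 vertex sets {1,5}, {3,6}, {7,8}, {4}, {2} are disjoint, each induces a connected subgraph, and every pair is joined by at least one edge of G. Contracting each set to a single vertex therefore yields K_{5} as a minor, and since treewidth is minor-monotone, tw(G) ≥ tw(K_{5}) = 4. The upper and lower bounds meet at 4, so that is the treewidth.

Treewidth 4.
One optimal decomposition is:
Bags: B1 = {1, 4, 5, 6, 7}  B2 = {1, 3, 4, 6, 7}  B3 = {1, 4, 6, 7, 8}  B4 = {1, 2, 4, 6, 7}  B5 = {1, 4, 6, 7, 9}
Tree: B1–B2, B2–B3, B3–B4, B4–B5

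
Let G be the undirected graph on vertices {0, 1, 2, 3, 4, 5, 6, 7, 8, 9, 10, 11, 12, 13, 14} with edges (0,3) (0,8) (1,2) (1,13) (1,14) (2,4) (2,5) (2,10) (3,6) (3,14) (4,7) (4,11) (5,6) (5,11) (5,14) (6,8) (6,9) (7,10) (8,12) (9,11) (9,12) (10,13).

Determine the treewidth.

3

A width-3 tree decomposition is:
Bags: B1 = {1, 7, 10, 13}  B2 = {1, 2, 7, 10}  B3 = {1, 2, 4, 7}  B4 = {1, 2, 4, 14}  B5 = {2, 4, 5, 14}  B6 = {4, 5, 11, 14}  B7 = {3, 5, 11, 14}  B8 = {3, 5, 6, 11}  B9 = {3, 6, 9, 11}  B10 = {0, 3, 6, 9}  B11 = {0, 6, 8, 9}  B12 = {0, 8, 9, 12}
Tree: B1–B2, B2–B3, B3–B4, B4–B5, B5–B6, B6–B7, B7–B8, B8–B9, B9–B10, B10–B11, B11–B12
The largest bag has 4 vertices, giving width 3; this decomposition certifies tw(G) ≤ 3. For the lower bound: the 4 vertex sets {7,10,13}, {1}, {2}, {4,5,11,14} are disjoint, each induces a connected subgraph, and every pair is joined by at least one edge of G. Contracting each set to a single vertex therefore yields K_{4} as a minor, and since treewidth is minor-monotone, tw(G) ≥ tw(K_{4}) = 3. Hence tw(G) = 3 exactly.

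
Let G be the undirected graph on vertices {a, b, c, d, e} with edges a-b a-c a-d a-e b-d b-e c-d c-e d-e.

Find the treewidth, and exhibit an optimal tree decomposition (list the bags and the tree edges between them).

Each bag holds 4 vertices, so the decomposition has width 3, which upper-bounds the treewidth. On the other hand G contains the 4-clique {a, c, d, e}. A clique must lie in a single bag of any decomposition, so no decomposition can have width below 3. Therefore the treewidth is 3.

Treewidth 3.
One optimal decomposition is:
Bags: B1 = {a, b, d, e}  B2 = {a, c, d, e}
Tree: B1–B2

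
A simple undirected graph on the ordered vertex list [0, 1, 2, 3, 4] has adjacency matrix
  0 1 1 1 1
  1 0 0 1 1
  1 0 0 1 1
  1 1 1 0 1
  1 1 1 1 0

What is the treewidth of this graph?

3

A width-3 tree decomposition is:
Bags: B1 = {0, 2, 3, 4}  B2 = {0, 1, 3, 4}
Tree: B1–B2
Every bag has size at most 4, so the width is 4 − 1 = 3 and tw(G) ≤ 3. For the lower bound, the 4 vertices {0, 1, 3, 4} are pairwise adjacent, and any tree decomposition puts a clique entirely inside one bag — forcing width ≥ 3. The upper and lower bounds meet at 3, so that is the treewidth.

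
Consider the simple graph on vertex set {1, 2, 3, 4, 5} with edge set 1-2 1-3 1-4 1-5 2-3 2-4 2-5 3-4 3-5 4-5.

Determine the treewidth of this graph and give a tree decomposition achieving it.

With just one bag of size 5, the width is 5 − 1 = 4, so tw(G) ≤ 4. For the lower bound, the 5 vertices {1, 2, 3, 4, 5} are pairwise adjacent, and any tree decomposition puts a clique entirely inside one bag — forcing width ≥ 4. The upper and lower bounds meet at 4, so that is the treewidth.

Treewidth 4.
Bags: B1 = {1, 2, 3, 4, 5}
Tree: (single bag)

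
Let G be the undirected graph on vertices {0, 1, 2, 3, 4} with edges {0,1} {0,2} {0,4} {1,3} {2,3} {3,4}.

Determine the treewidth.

2

A width-2 tree decomposition is:
Bags: B1 = {0, 2, 3}  B2 = {0, 1, 3}  B3 = {0, 3, 4}
Tree: B1–B2, B2–B3
The largest bag has 3 vertices, giving width 2; this decomposition certifies tw(G) ≤ 2. The edges 0–2–3–1–0 form a cycle, so G is not a tree and its treewidth is at least 2. The upper and lower bounds meet at 2, so that is the treewidth.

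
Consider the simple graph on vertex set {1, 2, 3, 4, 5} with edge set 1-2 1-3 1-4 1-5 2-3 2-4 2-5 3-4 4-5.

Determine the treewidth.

A width-3 tree decomposition is:
Bags: B1 = {1, 2, 3, 4}  B2 = {1, 2, 4, 5}
Tree: B1–B2
The largest bag has 4 vertices, giving width 3; this decomposition certifies tw(G) ≤ 3. On the other hand G contains the 4-clique {1, 2, 3, 4}. A clique must lie in a single bag of any decomposition, so no decomposition can have width below 3. Combining the bounds, tw(G) = 3.

3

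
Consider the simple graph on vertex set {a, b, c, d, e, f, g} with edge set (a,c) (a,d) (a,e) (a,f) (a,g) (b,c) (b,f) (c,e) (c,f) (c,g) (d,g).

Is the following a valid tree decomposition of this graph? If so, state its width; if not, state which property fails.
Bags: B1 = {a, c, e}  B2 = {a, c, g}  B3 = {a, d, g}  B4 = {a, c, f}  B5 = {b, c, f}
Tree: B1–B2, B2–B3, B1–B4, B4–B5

Checking the three conditions: (i) the bags cover all of {a, b, c, d, e, f, g}; (ii) for each edge, some bag contains both endpoints; (iii) the bags containing any fixed vertex form a subtree. All hold, so the decomposition is valid with width 3 − 1 = 2.

Yes; width 2.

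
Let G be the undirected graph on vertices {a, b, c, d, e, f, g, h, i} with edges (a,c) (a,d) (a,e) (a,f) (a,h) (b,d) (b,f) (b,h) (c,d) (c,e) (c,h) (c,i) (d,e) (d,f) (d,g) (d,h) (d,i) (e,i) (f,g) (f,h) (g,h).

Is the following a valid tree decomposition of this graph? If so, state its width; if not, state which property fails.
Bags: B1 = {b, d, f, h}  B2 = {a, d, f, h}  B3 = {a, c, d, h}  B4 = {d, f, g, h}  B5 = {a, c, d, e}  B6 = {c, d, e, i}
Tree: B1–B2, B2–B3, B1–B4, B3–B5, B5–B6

Every vertex of G appears in some bag (union = {a, b, c, d, e, f, g, h, i}); every edge is covered by a bag; and for each vertex v the set of bags containing v is connected in the bag tree. The decomposition is therefore valid. The largest bag has 4 vertices, so the width is 3.

Yes; width 3.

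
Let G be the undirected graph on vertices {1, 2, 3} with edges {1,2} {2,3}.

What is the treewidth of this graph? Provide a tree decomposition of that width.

Each bag holds 2 vertices, so the decomposition has width 1, which upper-bounds the treewidth. Since G has at least one edge (e.g. 2–1), it is not an edgeless graph, so tw(G) ≥ 1. Hence tw(G) = 1 exactly.

Treewidth 1.
One optimal decomposition is:
Bags: B1 = {1, 2}  B2 = {2, 3}
Tree: B1–B2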